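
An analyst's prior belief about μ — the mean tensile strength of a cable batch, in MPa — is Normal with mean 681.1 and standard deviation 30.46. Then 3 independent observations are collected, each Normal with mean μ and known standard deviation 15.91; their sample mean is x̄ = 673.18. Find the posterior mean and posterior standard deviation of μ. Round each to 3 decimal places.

With known σ, the Normal prior is conjugate. Weight on the data is w = (n/σ²)/(n/σ² + 1/τ₀²) = 0.0118517/(0.0118517+0.00107781) = 0.91664.
Posterior mean = w·x̄ + (1−w)·μ₀ = 0.91664·673.18 + 0.083360·681.1 = 673.840. Posterior variance = 1/(0.0118517+0.00107781) = 77.3424, so SD = 8.794.

Posterior mean ≈ 673.840; posterior SD ≈ 8.794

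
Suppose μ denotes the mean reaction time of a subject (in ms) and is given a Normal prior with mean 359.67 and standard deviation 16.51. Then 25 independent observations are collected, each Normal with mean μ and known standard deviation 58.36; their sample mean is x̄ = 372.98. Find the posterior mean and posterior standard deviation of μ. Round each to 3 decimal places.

Posterior mean ≈ 368.545; posterior SD ≈ 9.531

With known σ, the Normal prior is conjugate. Weight on the data is w = (n/σ²)/(n/σ² + 1/τ₀²) = 0.00734023/(0.00734023+0.00366865) = 0.66676.
Posterior mean = w·x̄ + (1−w)·μ₀ = 0.66676·372.98 + 0.33324·359.67 = 368.545. Posterior variance = 1/(0.00734023+0.00366865) = 90.8358, so SD = 9.531.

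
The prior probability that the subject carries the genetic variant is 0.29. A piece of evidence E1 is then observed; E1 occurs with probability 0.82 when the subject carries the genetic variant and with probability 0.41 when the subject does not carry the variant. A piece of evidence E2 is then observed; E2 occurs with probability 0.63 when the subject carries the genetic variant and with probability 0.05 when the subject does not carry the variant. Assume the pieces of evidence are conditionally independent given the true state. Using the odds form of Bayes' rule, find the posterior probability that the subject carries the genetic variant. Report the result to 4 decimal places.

Posterior probability ≈ 0.9114

Prior odds = 0.29/(1−0.29) = 0.40845.
Likelihood ratio for E1 = 0.82/0.41 = 2.0000.
Likelihood ratio for E2 = 0.63/0.05 = 12.600.
Posterior odds = prior odds × LR₁ × LR₂ = 10.293.
Posterior probability = odds/(1+odds) = 10.293/11.293 = 0.9114.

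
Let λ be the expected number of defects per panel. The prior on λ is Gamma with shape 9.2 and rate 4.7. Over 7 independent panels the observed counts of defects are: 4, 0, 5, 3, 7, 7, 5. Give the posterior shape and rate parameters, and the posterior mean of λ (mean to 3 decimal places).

Total count ∑xᵢ = 31 over n = 7 panels.
Gamma is conjugate to the Poisson likelihood: posterior is Gamma(shape = 9.2+31 = 40.2, rate = 4.7+7 = 11.7).
Posterior mean = shape/rate = 40.2/11.7 = 3.436.

Posterior: Gamma(shape=40.2, rate=11.7); mean ≈ 3.436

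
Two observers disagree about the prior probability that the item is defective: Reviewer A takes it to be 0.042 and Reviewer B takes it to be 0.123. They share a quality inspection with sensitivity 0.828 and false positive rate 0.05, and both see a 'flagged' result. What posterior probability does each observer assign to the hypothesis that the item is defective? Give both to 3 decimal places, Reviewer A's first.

P('+'|H) = 0.828, P('+'|¬H) = 0.05.
Reviewer A: numerator 0.828·0.042 = 0.034776; evidence = 0.034776+0.05·0.958 = 0.082676; posterior = 0.421.
Reviewer B: numerator 0.828·0.123 = 0.10184; evidence = 0.10184+0.05·0.877 = 0.14569; posterior = 0.699.

Reviewer A: 0.421; Reviewer B: 0.699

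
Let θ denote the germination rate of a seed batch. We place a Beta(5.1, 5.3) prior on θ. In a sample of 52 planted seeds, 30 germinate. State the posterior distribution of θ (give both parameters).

Posterior: Beta(35.1, 27.3)

The binomial likelihood is conjugate to the Beta prior: with 30 successes and 22 failures, the posterior is Beta(5.1+30, 5.3+22) = Beta(35.1, 27.3).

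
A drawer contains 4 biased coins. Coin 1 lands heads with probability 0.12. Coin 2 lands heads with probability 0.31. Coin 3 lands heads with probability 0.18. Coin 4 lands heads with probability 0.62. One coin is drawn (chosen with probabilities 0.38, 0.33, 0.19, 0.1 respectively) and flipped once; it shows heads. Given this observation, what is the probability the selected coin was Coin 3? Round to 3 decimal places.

Posterior probability ≈ 0.140

Tabulate prior·likelihood by source: [1] prior 0.38, lik 0.12, product 0.04560; [2] prior 0.33, lik 0.31, product 0.1023; [3] prior 0.19, lik 0.18, product 0.03420; [4] prior 0.1, lik 0.62, product 0.06200.
Normalizing constant = 0.24410; the posterior for Coin 3 is its product over the sum, 0.03420/0.24410 = 0.140.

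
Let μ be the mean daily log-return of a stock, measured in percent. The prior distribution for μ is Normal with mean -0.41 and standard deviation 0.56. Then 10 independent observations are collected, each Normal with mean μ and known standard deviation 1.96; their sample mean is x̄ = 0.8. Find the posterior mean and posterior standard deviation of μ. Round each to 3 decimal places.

Posterior mean ≈ 0.134; posterior SD ≈ 0.416

Prior precision 1/τ₀² = 1/0.56² = 3.18878; data precision n/σ² = 10/1.96² = 2.60308.
Posterior precision = 3.18878 + 2.60308 = 5.79186, giving posterior SD = 1/√5.79186 = 0.416.
Posterior mean = (3.18878·-0.41 + 2.60308·0.8) / 5.79186 = 0.134.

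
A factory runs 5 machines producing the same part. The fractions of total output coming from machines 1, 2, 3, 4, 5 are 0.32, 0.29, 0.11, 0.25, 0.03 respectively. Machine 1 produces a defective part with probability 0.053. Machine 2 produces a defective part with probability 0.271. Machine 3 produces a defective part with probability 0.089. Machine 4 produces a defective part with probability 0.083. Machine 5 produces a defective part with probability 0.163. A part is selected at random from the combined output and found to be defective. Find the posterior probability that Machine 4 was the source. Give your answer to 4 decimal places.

Posterior probability ≈ 0.1584

Tabulate prior·likelihood by source: [1] prior 0.32, lik 0.053, product 0.01696; [2] prior 0.29, lik 0.271, product 0.07859; [3] prior 0.11, lik 0.089, product 0.009790; [4] prior 0.25, lik 0.083, product 0.02075; [5] prior 0.03, lik 0.163, product 0.004890.
Normalizing constant = 0.13098; the posterior for Machine 4 is its product over the sum, 0.02075/0.13098 = 0.1584.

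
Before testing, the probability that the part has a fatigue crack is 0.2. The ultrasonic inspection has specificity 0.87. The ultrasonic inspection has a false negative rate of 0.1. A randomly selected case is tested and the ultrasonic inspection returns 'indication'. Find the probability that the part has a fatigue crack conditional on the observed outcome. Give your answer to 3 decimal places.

P(H | E) ≈ 0.634

Write H for 'the part has a fatigue crack'. Prior odds H:¬H = 0.2/0.8 = 0.25000. For the 'indication' outcome, the likelihood ratio is 0.9/0.13 = 6.9231.
Posterior odds = 0.25000 × 6.9231 = 1.7308, so P(H|E) = 1.7308/(1+1.7308) = 0.634.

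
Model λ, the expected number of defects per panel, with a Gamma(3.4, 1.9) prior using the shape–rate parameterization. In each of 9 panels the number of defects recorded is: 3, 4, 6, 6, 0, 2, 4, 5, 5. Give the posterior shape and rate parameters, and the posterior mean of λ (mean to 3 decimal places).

Posterior: Gamma(shape=38.4, rate=10.9); mean ≈ 3.523

Total count ∑xᵢ = 35 over n = 9 panels.
Gamma is conjugate to the Poisson likelihood: posterior is Gamma(shape = 3.4+35 = 38.4, rate = 1.9+9 = 10.9).
Posterior mean = shape/rate = 38.4/10.9 = 3.523.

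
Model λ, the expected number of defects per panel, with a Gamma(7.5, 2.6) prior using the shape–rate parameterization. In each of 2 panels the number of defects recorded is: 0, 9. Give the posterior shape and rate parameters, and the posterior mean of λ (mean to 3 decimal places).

Posterior: Gamma(shape=16.5, rate=4.6); mean ≈ 3.587

Total count ∑xᵢ = 9 over n = 2 panels.
Gamma is conjugate to the Poisson likelihood: posterior is Gamma(shape = 7.5+9 = 16.5, rate = 2.6+2 = 4.6).
E[λ | data] = 16.5/4.6 = 3.587.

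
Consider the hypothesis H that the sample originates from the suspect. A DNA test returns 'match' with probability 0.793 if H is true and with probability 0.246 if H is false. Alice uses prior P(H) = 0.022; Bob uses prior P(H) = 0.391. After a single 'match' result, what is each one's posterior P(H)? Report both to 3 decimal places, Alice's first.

The likelihood ratio for a 'match' result is 0.793/0.246 = 3.2236.
Alice: prior odds 0.022/0.978 = 0.022495; posterior odds 0.072514; posterior probability 0.068.
Bob: prior odds 0.391/0.609 = 0.64204; posterior odds 2.0697; posterior probability 0.674.

Alice: 0.068; Bob: 0.674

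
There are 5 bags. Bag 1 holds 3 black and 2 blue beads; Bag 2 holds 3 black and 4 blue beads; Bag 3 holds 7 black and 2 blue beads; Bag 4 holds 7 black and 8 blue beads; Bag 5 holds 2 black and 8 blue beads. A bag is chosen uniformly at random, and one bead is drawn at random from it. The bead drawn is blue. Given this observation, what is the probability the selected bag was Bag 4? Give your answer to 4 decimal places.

Tabulate prior·likelihood by source: [1] prior 0.2, lik 0.4, product 0.08000; [2] prior 0.2, lik 0.5714, product 0.1143; [3] prior 0.2, lik 0.2222, product 0.04444; [4] prior 0.2, lik 0.5333, product 0.1067; [5] prior 0.2, lik 0.8, product 0.1600.
Normalizing constant = 0.50540; the posterior for Bag 4 is its product over the sum, 0.1067/0.50540 = 0.2111.

Posterior probability ≈ 0.2111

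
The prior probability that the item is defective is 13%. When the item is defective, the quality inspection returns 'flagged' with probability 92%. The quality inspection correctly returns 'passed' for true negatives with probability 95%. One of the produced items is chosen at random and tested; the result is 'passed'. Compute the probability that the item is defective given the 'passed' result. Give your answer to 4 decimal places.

P(H | E) ≈ 0.0124

Write H for 'the item is defective'. Prior odds H:¬H = 0.13/0.87 = 0.14943. For the 'passed' outcome, the likelihood ratio is 0.08/0.95 = 0.084211.
Posterior odds = 0.14943 × 0.084211 = 0.012583, so P(H|E) = 0.012583/(1+0.012583) = 0.0124.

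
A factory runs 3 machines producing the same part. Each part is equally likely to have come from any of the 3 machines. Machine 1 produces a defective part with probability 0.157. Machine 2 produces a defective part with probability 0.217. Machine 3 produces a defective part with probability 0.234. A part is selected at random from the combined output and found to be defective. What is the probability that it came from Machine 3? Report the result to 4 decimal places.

Tabulate prior·likelihood by source: [1] prior 0.333333, lik 0.157, product 0.05233; [2] prior 0.333333, lik 0.217, product 0.07233; [3] prior 0.333333, lik 0.234, product 0.07800.
Normalizing constant = 0.20267; the posterior for Machine 3 is its product over the sum, 0.07800/0.20267 = 0.3849.

Posterior probability ≈ 0.3849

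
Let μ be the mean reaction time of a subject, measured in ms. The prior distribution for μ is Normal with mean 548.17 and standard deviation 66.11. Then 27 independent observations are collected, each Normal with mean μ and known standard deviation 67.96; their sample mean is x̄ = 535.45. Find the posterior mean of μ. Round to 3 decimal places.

Posterior mean ≈ 535.929

With known σ, the Normal prior is conjugate. Weight on the data is w = (n/σ²)/(n/σ² + 1/τ₀²) = 0.00584598/(0.00584598+0.00022881) = 0.96234.
Posterior mean = w·x̄ + (1−w)·μ₀ = 0.96234·535.45 + 0.037665·548.17 = 535.929.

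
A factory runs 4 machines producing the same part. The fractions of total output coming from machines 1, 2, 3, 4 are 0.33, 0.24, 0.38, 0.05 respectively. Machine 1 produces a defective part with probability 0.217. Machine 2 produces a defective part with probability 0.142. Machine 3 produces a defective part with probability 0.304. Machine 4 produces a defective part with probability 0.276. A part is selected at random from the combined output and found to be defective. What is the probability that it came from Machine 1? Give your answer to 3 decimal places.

Posterior probability ≈ 0.305

Tabulate prior·likelihood by source: [1] prior 0.33, lik 0.217, product 0.07161; [2] prior 0.24, lik 0.142, product 0.03408; [3] prior 0.38, lik 0.304, product 0.1155; [4] prior 0.05, lik 0.276, product 0.01380.
Normalizing constant = 0.23501; the posterior for Machine 1 is its product over the sum, 0.07161/0.23501 = 0.305.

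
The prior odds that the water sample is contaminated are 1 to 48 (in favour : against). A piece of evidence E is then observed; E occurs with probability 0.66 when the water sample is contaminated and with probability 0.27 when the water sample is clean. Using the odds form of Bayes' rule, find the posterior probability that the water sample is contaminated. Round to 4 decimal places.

Posterior probability ≈ 0.0485

Prior odds = 1/48 = 0.020833.
Likelihood ratio for E = 0.66/0.27 = 2.4444.
Posterior odds = prior odds × LR = 0.050926.
Posterior probability = odds/(1+odds) = 0.050926/1.0509 = 0.0485.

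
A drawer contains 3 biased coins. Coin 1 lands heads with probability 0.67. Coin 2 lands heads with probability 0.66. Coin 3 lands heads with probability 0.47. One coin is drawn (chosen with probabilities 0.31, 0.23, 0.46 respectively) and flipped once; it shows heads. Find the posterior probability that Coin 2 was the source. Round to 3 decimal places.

Tabulate prior·likelihood by source: [1] prior 0.31, lik 0.67, product 0.2077; [2] prior 0.23, lik 0.66, product 0.1518; [3] prior 0.46, lik 0.47, product 0.2162.
Normalizing constant = 0.57570; the posterior for Coin 2 is its product over the sum, 0.1518/0.57570 = 0.264.

Posterior probability ≈ 0.264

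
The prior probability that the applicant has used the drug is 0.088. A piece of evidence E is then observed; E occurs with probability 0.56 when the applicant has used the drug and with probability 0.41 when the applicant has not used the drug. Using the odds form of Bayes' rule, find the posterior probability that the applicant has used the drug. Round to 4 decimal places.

Posterior probability ≈ 0.1164

Prior odds = 0.088/(1−0.088) = 0.096491.
Likelihood ratio for E = 0.56/0.41 = 1.3659.
Posterior odds = prior odds × LR = 0.13179.
Posterior probability = odds/(1+odds) = 0.13179/1.1318 = 0.1164.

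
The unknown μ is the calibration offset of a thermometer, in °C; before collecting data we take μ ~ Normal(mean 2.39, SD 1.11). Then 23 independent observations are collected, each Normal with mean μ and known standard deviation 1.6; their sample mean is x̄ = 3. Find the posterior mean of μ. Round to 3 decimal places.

With known σ, the Normal prior is conjugate. Weight on the data is w = (n/σ²)/(n/σ² + 1/τ₀²) = 8.98437/(8.98437+0.811622) = 0.91715.
Posterior mean = w·x̄ + (1−w)·μ₀ = 0.91715·3 + 0.082852·2.39 = 2.949.

Posterior mean ≈ 2.949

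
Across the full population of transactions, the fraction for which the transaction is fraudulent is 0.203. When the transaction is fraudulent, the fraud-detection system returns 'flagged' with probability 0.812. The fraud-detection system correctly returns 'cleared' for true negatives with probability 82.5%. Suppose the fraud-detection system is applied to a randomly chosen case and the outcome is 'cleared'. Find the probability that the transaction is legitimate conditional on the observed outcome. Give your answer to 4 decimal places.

P(¬H | E) ≈ 0.9451

Write H for 'the transaction is fraudulent'. Prior odds H:¬H = 0.203/0.797 = 0.25471. For the 'cleared' outcome, the likelihood ratio is 0.188/0.825 = 0.22788.
Posterior odds = 0.25471 × 0.22788 = 0.058042, so P(H|E) = 0.058042/(1+0.058042) = 0.0549. Then P(¬H|E) = 1 − 0.0549 = 0.9451.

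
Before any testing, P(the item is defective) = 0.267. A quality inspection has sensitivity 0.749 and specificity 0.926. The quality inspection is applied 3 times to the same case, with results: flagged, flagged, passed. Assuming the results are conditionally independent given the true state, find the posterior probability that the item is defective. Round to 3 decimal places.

Posterior P(H) ≈ 0.910

With H the event that the item is defective, the joint likelihood of the observed sequence is P(data|H) = 0.749·0.749·0.251 = 0.14081 and P(data|¬H) = 0.074·0.074·0.926 = 0.0050708.
Bayes: P(H|data) = 0.267·0.14081 / (0.267·0.14081 + 0.733·0.0050708) = 0.037597/0.041313 = 0.9100.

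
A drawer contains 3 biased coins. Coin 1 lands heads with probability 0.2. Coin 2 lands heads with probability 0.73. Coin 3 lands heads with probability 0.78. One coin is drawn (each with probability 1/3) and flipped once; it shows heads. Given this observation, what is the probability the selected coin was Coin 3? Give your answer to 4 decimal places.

Tabulate prior·likelihood by source: [1] prior 0.333333, lik 0.2, product 0.06667; [2] prior 0.333333, lik 0.73, product 0.2433; [3] prior 0.333333, lik 0.78, product 0.2600.
Normalizing constant = 0.57000; the posterior for Coin 3 is its product over the sum, 0.2600/0.57000 = 0.4561.

Posterior probability ≈ 0.4561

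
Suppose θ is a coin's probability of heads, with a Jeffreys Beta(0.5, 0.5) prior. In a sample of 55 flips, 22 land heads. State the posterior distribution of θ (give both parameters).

Posterior: Beta(22.5, 33.5)

The binomial likelihood is conjugate to the Beta prior: with 22 successes and 33 failures, the posterior is Beta(0.5+22, 0.5+33) = Beta(22.5, 33.5).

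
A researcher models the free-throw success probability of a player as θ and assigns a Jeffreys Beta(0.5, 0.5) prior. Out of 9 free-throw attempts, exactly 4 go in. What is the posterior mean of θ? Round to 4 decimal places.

Posterior mean ≈ 0.4500

Observing 4 successes and 5 failures updates Beta(0.5, 0.5) by adding the success and failure counts to the two shape parameters: α = 0.5+4 = 4.5, β = 0.5+5 = 5.5.
Posterior mean = α/(α+β) = 4.5/10 = 0.4500.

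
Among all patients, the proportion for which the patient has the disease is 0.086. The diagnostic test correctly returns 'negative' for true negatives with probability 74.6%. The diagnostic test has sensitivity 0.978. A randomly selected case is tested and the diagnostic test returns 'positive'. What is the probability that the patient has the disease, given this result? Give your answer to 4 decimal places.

Write H for 'the patient has the disease'. Prior odds H:¬H = 0.086/0.914 = 0.094092. For the 'positive' outcome, the likelihood ratio is 0.978/0.254 = 3.8504.
Posterior odds = 0.094092 × 3.8504 = 0.36229, so P(H|E) = 0.36229/(1+0.36229) = 0.2659.

P(H | E) ≈ 0.2659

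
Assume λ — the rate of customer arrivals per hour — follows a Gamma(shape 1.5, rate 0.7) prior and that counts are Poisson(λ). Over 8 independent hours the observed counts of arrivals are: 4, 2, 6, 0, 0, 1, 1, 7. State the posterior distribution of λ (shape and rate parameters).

Posterior: Gamma(shape=22.5, rate=8.7)

Total count ∑xᵢ = 21 over n = 8 hours.
Gamma is conjugate to the Poisson likelihood: posterior is Gamma(shape = 1.5+21 = 22.5, rate = 0.7+8 = 8.7).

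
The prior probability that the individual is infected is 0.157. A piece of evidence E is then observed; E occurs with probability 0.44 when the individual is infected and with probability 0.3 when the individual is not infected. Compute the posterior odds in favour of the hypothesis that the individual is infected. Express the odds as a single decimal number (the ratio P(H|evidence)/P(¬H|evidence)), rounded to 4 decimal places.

Prior odds = 0.157/(1−0.157) = 0.18624. In log-odds, ln(0.18624) = -1.6807.
Add log likelihood ratio: ln(1.4667) = 0.38299.
Posterior log-odds = -1.2977, so posterior odds = exp(-1.2977) = 0.27315.

Posterior odds ≈ 0.2732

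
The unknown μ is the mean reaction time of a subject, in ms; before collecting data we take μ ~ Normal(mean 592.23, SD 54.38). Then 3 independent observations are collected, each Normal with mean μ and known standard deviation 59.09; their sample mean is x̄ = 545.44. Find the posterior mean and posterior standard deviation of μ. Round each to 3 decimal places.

Prior precision 1/τ₀² = 1/54.38² = 0.00033816; data precision n/σ² = 3/59.09² = 0.00085920.
Posterior precision = 0.00033816 + 0.00085920 = 0.00119736, giving posterior SD = 1/√0.00119736 = 28.899.
Posterior mean = (0.00033816·592.23 + 0.00085920·545.44) / 0.00119736 = 558.655.

Posterior mean ≈ 558.655; posterior SD ≈ 28.899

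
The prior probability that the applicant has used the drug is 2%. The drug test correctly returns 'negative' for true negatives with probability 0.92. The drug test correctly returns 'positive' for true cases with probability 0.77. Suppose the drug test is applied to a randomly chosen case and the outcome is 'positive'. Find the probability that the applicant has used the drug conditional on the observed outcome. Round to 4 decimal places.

Let H be the event that the applicant has used the drug. P(H) = 0.02, so P(¬H) = 0.98. With E the 'positive' result, P(E|H) = 0.77 and P(E|¬H) = 0.08.
P(E) = 0.77·0.02 + 0.08·0.98 = 0.015400 + 0.078400 = 0.093800.
By Bayes' theorem, P(H|E) = 0.015400 / 0.093800 = 0.1642.

P(H | E) ≈ 0.1642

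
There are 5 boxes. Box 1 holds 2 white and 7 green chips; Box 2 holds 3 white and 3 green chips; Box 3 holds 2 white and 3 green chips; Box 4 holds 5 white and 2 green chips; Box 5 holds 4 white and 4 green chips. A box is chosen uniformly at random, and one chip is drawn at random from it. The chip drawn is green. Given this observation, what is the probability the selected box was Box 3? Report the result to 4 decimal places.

Tabulate prior·likelihood by source: [1] prior 0.2, lik 0.7778, product 0.1556; [2] prior 0.2, lik 0.5, product 0.1000; [3] prior 0.2, lik 0.6, product 0.1200; [4] prior 0.2, lik 0.2857, product 0.05714; [5] prior 0.2, lik 0.5, product 0.1000.
Normalizing constant = 0.53270; the posterior for Box 3 is its product over the sum, 0.1200/0.53270 = 0.2253.

Posterior probability ≈ 0.2253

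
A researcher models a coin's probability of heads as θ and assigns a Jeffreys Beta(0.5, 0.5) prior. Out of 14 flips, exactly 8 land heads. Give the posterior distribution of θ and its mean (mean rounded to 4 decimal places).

Posterior: Beta(8.5, 6.5); mean ≈ 0.5667

Observing 8 successes and 6 failures updates Beta(0.5, 0.5) by adding the success and failure counts to the two shape parameters: α = 0.5+8 = 8.5, β = 0.5+6 = 6.5.
E[θ | data] = 8.5/(8.5+6.5) = 0.5667.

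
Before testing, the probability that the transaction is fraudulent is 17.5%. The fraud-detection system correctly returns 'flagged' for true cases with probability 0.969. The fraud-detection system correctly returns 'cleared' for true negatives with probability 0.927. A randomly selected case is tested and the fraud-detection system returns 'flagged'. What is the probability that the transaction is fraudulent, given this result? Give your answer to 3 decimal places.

Write H for 'the transaction is fraudulent'. Prior odds H:¬H = 0.175/0.825 = 0.21212. For the 'flagged' outcome, the likelihood ratio is 0.969/0.073 = 13.274.
Posterior odds = 0.21212 × 13.274 = 2.8157, so P(H|E) = 2.8157/(1+2.8157) = 0.738.

P(H | E) ≈ 0.738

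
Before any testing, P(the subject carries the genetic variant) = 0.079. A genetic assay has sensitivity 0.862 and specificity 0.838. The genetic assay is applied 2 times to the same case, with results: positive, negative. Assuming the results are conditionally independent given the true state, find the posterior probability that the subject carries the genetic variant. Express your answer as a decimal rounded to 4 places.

Let H be the event that the subject carries the genetic variant; start with P(H) = 0.079. P('positive'|H) = 0.862, P('positive'|¬H) = 0.162.
Update on result 1 ('positive'): P(H) ← 0.862·0.0790 / (0.862·0.0790 + 0.162·0.9210) = 0.068098/0.21730 = 0.3134.
Update on result 2 ('negative'): P(H) ← 0.138·0.3134 / (0.138·0.3134 + 0.838·0.6866) = 0.043247/0.61863 = 0.0699.

Posterior P(H) ≈ 0.0699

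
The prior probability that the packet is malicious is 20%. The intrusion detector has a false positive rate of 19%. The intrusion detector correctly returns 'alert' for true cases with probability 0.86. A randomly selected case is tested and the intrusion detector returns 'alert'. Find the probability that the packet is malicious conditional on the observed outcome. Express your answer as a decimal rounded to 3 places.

P(H | E) ≈ 0.531

Write H for 'the packet is malicious'. Prior odds H:¬H = 0.2/0.8 = 0.25000. For the 'alert' outcome, the likelihood ratio is 0.86/0.19 = 4.5263.
Posterior odds = 0.25000 × 4.5263 = 1.1316, so P(H|E) = 1.1316/(1+1.1316) = 0.531.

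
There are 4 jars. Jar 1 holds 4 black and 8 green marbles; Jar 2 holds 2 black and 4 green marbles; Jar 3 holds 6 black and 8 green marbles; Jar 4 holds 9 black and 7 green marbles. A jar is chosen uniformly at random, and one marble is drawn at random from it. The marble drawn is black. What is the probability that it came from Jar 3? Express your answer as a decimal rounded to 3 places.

P(black|Jar 1) = 0.3333; P(black|Jar 2) = 0.3333; P(black|Jar 3) = 0.4286; P(black|Jar 4) = 0.5625.
Prior × likelihood for each source: 0.25·0.3333=0.08333, 0.25·0.3333=0.08333, 0.25·0.4286=0.1071, 0.25·0.5625=0.1406. Summing gives P(black) = 0.41443.
P(Jar 3 | black) = 0.1071 / 0.41443 = 0.259.

Posterior probability ≈ 0.259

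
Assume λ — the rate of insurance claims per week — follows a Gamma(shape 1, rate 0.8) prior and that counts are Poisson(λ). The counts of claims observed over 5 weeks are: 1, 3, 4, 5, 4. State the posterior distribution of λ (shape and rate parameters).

The Poisson likelihood adds the total count to the shape and the number of exposure periods to the rate. Here ∑xᵢ = 17 and n = 5, so shape 1→18 and rate 0.8→5.8.

Posterior: Gamma(shape=18, rate=5.8)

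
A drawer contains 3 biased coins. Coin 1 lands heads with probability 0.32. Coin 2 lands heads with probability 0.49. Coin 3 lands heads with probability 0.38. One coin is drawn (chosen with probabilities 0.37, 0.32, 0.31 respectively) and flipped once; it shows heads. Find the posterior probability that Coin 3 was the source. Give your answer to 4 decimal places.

Posterior probability ≈ 0.2997

Tabulate prior·likelihood by source: [1] prior 0.37, lik 0.32, product 0.1184; [2] prior 0.32, lik 0.49, product 0.1568; [3] prior 0.31, lik 0.38, product 0.1178.
Normalizing constant = 0.39300; the posterior for Coin 3 is its product over the sum, 0.1178/0.39300 = 0.2997.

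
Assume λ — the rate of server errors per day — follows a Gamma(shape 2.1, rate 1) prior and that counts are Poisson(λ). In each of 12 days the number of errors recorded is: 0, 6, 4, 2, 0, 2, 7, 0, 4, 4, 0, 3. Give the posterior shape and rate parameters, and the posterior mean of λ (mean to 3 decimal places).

Posterior: Gamma(shape=34.1, rate=13); mean ≈ 2.623

The Poisson likelihood adds the total count to the shape and the number of exposure periods to the rate. Here ∑xᵢ = 32 and n = 12, so shape 2.1→34.1 and rate 1→13.
Posterior mean = shape/rate = 34.1/13 = 2.623.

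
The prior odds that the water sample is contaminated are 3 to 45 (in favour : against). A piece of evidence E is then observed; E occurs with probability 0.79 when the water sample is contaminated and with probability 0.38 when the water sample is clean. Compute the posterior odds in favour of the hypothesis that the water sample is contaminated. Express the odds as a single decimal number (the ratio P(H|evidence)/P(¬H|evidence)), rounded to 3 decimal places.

Posterior odds ≈ 0.139

Prior odds = 3/45 = 0.066667.
Likelihood ratio for E = 0.79/0.38 = 2.0789.
Posterior odds = prior odds × LR = 0.13860.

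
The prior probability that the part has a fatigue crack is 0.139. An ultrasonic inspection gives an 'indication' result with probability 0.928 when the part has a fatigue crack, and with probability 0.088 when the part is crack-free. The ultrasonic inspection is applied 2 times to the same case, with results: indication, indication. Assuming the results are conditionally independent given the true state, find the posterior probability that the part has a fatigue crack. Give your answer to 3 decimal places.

Let H be the event that the part has a fatigue crack; start with P(H) = 0.139. P('indication'|H) = 0.928, P('indication'|¬H) = 0.088.
Update on result 1 ('indication'): P(H) ← 0.928·0.1390 / (0.928·0.1390 + 0.088·0.8610) = 0.12899/0.20476 = 0.6300.
Update on result 2 ('indication'): P(H) ← 0.928·0.6300 / (0.928·0.6300 + 0.088·0.3700) = 0.58461/0.61717 = 0.9472.

Posterior P(H) ≈ 0.947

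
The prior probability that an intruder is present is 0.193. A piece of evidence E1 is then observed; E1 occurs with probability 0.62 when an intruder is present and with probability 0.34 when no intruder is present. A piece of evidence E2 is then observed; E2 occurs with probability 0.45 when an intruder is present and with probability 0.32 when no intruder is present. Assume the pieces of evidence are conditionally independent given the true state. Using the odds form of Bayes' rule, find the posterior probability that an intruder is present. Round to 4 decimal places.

Prior odds = 0.193/(1−0.193) = 0.23916. In log-odds, ln(0.23916) = -1.4306.
Add log likelihood ratios: ln(1.8235) + ln(1.4062) = 0.94170.
Posterior log-odds = -0.48893, so posterior odds = exp(-0.48893) = 0.61328. Converting, P(H|E) = 0.61328/1.6133 = 0.3801.

Posterior probability ≈ 0.3801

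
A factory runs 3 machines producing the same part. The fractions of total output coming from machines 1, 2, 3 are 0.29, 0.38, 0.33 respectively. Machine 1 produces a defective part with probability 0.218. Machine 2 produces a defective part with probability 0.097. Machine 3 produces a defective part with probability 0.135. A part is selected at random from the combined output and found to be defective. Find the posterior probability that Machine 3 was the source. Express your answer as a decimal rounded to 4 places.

Posterior probability ≈ 0.3080

P(defective|M1) = 0.218; P(defective|M2) = 0.097; P(defective|M3) = 0.135.
Prior × likelihood for each source: 0.29·0.218=0.06322, 0.38·0.097=0.03686, 0.33·0.135=0.04455. Summing gives P(defective) = 0.14463.
P(Machine 3 | defective) = 0.04455 / 0.14463 = 0.3080.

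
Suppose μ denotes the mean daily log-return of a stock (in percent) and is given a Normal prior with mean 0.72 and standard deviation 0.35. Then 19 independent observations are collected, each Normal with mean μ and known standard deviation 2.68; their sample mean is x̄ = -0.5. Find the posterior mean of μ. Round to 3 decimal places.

With known σ, the Normal prior is conjugate. Weight on the data is w = (n/σ²)/(n/σ² + 1/τ₀²) = 2.64536/(2.64536+8.16327) = 0.24474.
Posterior mean = w·x̄ + (1−w)·μ₀ = 0.24474·-0.5 + 0.75526·0.72 = 0.421.

Posterior mean ≈ 0.421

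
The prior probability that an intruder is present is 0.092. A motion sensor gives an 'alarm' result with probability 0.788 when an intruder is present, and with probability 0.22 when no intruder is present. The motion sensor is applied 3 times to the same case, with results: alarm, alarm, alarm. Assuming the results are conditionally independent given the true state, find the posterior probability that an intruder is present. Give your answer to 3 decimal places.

With H the event that an intruder is present, the joint likelihood of the observed sequence is P(data|H) = 0.788·0.788·0.788 = 0.48930 and P(data|¬H) = 0.22·0.22·0.22 = 0.010648.
Bayes: P(H|data) = 0.092·0.48930 / (0.092·0.48930 + 0.908·0.010648) = 0.045016/0.054684 = 0.8232.

Posterior P(H) ≈ 0.823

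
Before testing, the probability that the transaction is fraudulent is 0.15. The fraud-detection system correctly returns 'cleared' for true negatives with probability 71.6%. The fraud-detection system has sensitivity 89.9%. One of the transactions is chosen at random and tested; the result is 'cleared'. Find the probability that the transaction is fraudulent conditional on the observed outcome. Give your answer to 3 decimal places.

Write H for 'the transaction is fraudulent'. Prior odds H:¬H = 0.15/0.85 = 0.17647. For the 'cleared' outcome, the likelihood ratio is 0.101/0.716 = 0.14106.
Posterior odds = 0.17647 × 0.14106 = 0.024893, so P(H|E) = 0.024893/(1+0.024893) = 0.024.

P(H | E) ≈ 0.024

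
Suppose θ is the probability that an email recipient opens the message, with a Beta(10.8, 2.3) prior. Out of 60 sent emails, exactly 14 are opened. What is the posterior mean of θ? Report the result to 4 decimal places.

Posterior mean ≈ 0.3393

The binomial likelihood is conjugate to the Beta prior: with 14 successes and 46 failures, the posterior is Beta(10.8+14, 2.3+46) = Beta(24.8, 48.3).
E[θ | data] = 24.8/(24.8+48.3) = 0.3393.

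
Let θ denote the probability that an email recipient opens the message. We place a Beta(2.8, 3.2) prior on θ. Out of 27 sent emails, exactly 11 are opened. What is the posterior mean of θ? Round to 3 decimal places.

Observing 11 successes and 16 failures updates Beta(2.8, 3.2) by adding the success and failure counts to the two shape parameters: α = 2.8+11 = 13.8, β = 3.2+16 = 19.2.
Posterior mean = α/(α+β) = 13.8/33 = 0.418.

Posterior mean ≈ 0.418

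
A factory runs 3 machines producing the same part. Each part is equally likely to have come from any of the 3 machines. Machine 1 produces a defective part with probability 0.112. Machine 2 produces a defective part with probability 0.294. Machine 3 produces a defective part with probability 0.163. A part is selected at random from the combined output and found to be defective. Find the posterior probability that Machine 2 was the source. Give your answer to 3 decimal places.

Posterior probability ≈ 0.517

Tabulate prior·likelihood by source: [1] prior 0.333333, lik 0.112, product 0.03733; [2] prior 0.333333, lik 0.294, product 0.09800; [3] prior 0.333333, lik 0.163, product 0.05433.
Normalizing constant = 0.18967; the posterior for Machine 2 is its product over the sum, 0.09800/0.18967 = 0.517.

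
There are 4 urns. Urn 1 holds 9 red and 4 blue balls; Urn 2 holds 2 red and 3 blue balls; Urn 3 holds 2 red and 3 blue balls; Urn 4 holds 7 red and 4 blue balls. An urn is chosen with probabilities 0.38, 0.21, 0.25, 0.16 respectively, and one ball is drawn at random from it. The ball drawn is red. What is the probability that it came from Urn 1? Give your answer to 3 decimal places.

Posterior probability ≈ 0.479

P(red|Urn 1) = 0.6923; P(red|Urn 2) = 0.4; P(red|Urn 3) = 0.4; P(red|Urn 4) = 0.6364.
Prior × likelihood for each source: 0.38·0.6923=0.2631, 0.21·0.4=0.08400, 0.25·0.4=0.1000, 0.16·0.6364=0.1018. Summing gives P(red) = 0.54890.
P(Urn 1 | red) = 0.2631 / 0.54890 = 0.479.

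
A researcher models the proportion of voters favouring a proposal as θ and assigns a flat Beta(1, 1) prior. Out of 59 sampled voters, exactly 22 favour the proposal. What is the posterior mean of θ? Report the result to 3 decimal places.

Posterior mean ≈ 0.377

Observing 22 successes and 37 failures updates Beta(1, 1) by adding the success and failure counts to the two shape parameters: α = 1+22 = 23, β = 1+37 = 38.
Posterior mean = α/(α+β) = 23/61 = 0.377.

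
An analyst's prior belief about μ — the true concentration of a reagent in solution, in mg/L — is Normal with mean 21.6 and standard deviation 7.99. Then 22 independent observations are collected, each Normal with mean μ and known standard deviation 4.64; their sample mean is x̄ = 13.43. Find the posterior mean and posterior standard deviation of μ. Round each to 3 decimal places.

Posterior mean ≈ 13.553; posterior SD ≈ 0.982

Prior precision 1/τ₀² = 1/7.99² = 0.0156641; data precision n/σ² = 22/4.64² = 1.02185.
Posterior precision = 0.0156641 + 1.02185 = 1.03751, giving posterior SD = 1/√1.03751 = 0.982.
Posterior mean = (0.0156641·21.6 + 1.02185·13.43) / 1.03751 = 13.553.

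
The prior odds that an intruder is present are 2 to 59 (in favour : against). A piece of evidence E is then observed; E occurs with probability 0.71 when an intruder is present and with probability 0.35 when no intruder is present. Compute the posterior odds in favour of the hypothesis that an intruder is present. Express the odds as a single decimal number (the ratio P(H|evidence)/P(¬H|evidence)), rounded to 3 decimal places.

Prior odds = 2/59 = 0.033898. In log-odds, ln(0.033898) = -3.3844.
Add log likelihood ratio: ln(2.0286) = 0.70733.
Posterior log-odds = -2.6771, so posterior odds = exp(-2.6771) = 0.068765.

Posterior odds ≈ 0.069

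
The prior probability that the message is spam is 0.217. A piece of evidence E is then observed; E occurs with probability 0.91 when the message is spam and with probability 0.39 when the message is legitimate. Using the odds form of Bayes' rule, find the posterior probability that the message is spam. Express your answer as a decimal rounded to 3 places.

Posterior probability ≈ 0.393

Prior odds = 0.217/(1−0.217) = 0.27714.
Likelihood ratio for E = 0.91/0.39 = 2.3333.
Posterior odds = prior odds × LR = 0.64666.
Posterior probability = odds/(1+odds) = 0.64666/1.6467 = 0.393.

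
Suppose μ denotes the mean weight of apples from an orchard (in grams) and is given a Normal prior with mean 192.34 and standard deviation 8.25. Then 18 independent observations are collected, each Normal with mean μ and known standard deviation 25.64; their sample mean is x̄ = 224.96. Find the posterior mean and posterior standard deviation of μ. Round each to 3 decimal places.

Posterior mean ≈ 213.569; posterior SD ≈ 4.875

Prior precision 1/τ₀² = 1/8.25² = 0.0146924; data precision n/σ² = 18/25.64² = 0.0273802.
Posterior precision = 0.0146924 + 0.0273802 = 0.0420726, giving posterior SD = 1/√0.0420726 = 4.875.
Posterior mean = (0.0146924·192.34 + 0.0273802·224.96) / 0.0420726 = 213.569.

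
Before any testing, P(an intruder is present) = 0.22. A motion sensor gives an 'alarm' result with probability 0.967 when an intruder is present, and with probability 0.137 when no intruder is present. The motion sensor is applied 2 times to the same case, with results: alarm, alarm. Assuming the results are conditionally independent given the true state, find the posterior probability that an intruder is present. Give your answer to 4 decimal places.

With H the event that an intruder is present, the joint likelihood of the observed sequence is P(data|H) = 0.967·0.967 = 0.93509 and P(data|¬H) = 0.137·0.137 = 0.018769.
Bayes: P(H|data) = 0.22·0.93509 / (0.22·0.93509 + 0.78·0.018769) = 0.20572/0.22036 = 0.9336.

Posterior P(H) ≈ 0.9336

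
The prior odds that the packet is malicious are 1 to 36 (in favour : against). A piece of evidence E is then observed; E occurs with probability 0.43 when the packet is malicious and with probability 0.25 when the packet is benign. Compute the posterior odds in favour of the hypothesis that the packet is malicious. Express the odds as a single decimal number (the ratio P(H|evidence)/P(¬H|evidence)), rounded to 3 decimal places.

Prior odds = 1/36 = 0.027778.
Likelihood ratio for E = 0.43/0.25 = 1.7200.
Posterior odds = prior odds × LR = 0.047778.

Posterior odds ≈ 0.048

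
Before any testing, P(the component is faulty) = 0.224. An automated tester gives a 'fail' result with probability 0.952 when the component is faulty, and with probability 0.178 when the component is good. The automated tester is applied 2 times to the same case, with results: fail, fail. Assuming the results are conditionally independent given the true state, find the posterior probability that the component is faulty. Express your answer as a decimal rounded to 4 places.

Posterior P(H) ≈ 0.8920

Let H be the event that the component is faulty; start with P(H) = 0.224. P('fail'|H) = 0.952, P('fail'|¬H) = 0.178.
Update on result 1 ('fail'): P(H) ← 0.952·0.2240 / (0.952·0.2240 + 0.178·0.7760) = 0.21325/0.35138 = 0.6069.
Update on result 2 ('fail'): P(H) ← 0.952·0.6069 / (0.952·0.6069 + 0.178·0.3931) = 0.57776/0.64774 = 0.8920.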